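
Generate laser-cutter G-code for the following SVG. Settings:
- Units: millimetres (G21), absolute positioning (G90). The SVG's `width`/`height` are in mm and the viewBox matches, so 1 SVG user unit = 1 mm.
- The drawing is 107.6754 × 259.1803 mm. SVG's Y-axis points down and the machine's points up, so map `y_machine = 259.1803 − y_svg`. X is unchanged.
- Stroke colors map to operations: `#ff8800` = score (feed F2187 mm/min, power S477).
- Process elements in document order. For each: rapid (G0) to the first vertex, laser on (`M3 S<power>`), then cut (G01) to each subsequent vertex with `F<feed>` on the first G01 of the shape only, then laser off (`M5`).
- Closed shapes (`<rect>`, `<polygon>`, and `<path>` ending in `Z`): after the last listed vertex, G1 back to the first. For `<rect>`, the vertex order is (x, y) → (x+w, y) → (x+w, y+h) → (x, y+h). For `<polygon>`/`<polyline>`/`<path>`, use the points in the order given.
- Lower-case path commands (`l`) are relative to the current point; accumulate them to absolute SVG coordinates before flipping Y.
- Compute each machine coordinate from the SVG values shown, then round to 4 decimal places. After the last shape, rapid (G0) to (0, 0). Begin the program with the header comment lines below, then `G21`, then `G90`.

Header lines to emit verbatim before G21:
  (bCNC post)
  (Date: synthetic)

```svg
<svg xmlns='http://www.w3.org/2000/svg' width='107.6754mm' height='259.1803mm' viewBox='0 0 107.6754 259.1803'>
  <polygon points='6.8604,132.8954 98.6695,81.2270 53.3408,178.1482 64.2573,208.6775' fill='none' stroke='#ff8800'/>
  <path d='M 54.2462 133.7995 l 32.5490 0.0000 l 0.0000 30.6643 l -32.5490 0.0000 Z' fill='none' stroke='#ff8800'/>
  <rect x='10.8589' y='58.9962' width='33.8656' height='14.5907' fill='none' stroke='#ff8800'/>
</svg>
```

(bCNC post)
(Date: synthetic)
G21
G90
G0 X6.8604 Y126.2849
M3 S477
G01 X98.6695 Y177.9533 F2187
G01 X53.3408 Y81.0321
G01 X64.2573 Y50.5028
G01 X6.8604 Y126.2849
M5
G0 X54.2462 Y125.3808
M3 S477
G01 X86.7952 Y125.3808 F2187
G01 X86.7952 Y94.7165
G01 X54.2462 Y94.7165
G01 X54.2462 Y125.3808
M5
G0 X10.8589 Y200.1841
M3 S477
G01 X44.7245 Y200.1841 F2187
G01 X44.7245 Y185.5934
G01 X10.8589 Y185.5934
G01 X10.8589 Y200.1841
M5
G0 X0.0000 Y0.0000

1 u = 1 mm; y_m = 259.1803 − y.

[1] `<polygon>` closed polygon, #ff8800→score S477 F2187: (6.8604,126.2849) → (98.6695,177.9533) → (53.3408,81.0321) → (64.2573,50.5028) → (6.8604,126.2849) (closed)

[2] `<path>` rectangle, #ff8800→score S477 F2187: (54.2462,125.3808) → (86.7952,125.3808) → (86.7952,94.7165) → (54.2462,94.7165) → (54.2462,125.3808) (closed)

[3] `<rect>` rectangle, #ff8800→score S477 F2187: (10.8589,200.1841) → (44.7245,200.1841) → (44.7245,185.5934) → (10.8589,185.5934) → (10.8589,200.1841) (closed)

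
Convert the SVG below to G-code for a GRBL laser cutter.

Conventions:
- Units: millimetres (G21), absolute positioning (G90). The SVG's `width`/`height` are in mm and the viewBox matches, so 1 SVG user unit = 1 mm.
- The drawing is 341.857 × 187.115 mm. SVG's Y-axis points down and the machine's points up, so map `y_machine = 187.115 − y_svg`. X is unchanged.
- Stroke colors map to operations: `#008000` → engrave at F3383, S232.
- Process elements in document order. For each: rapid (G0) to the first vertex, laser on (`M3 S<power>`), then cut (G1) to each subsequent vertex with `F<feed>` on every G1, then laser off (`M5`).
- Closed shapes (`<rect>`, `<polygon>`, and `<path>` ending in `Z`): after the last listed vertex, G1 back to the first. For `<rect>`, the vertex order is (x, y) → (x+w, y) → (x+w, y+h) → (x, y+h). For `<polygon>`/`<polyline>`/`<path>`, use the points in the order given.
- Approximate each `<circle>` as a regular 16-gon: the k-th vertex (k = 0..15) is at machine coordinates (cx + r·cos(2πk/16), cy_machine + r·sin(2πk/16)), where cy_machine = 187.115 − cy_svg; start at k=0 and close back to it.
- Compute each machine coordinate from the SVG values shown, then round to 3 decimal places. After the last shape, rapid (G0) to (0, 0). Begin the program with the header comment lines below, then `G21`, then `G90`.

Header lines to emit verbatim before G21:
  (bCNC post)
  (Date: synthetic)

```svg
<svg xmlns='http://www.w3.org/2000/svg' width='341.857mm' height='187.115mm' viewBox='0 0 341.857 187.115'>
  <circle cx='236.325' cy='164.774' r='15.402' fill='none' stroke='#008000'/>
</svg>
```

(bCNC post)
(Date: synthetic)
G21
G90
G0 X251.727 Y22.341
M3 S232
G1 X250.555 Y28.235 F3383
G1 X247.216 Y33.232 F3383
G1 X242.219 Y36.571 F3383
G1 X236.325 Y37.743 F3383
G1 X230.431 Y36.571 F3383
G1 X225.434 Y33.232 F3383
G1 X222.095 Y28.235 F3383
G1 X220.923 Y22.341 F3383
G1 X222.095 Y16.447 F3383
G1 X225.434 Y11.450 F3383
G1 X230.431 Y8.111 F3383
G1 X236.325 Y6.939 F3383
G1 X242.219 Y8.111 F3383
G1 X247.216 Y11.450 F3383
G1 X250.555 Y16.447 F3383
G1 X251.727 Y22.341 F3383
M5
G0 X0.000 Y0.000

1 u = 1 mm; y_m = 187.115 − y.

[1] `<circle>` circle, #008000→engrave S232 F3383: (251.727,22.341) → (250.555,28.235) → (247.216,33.232) → (242.219,36.571) → (236.325,37.743) → (230.431,36.571) → (225.434,33.232) → (222.095,28.235) → (220.923,22.341) → (222.095,16.447) → (225.434,11.450) → (230.431,8.111) → (236.325,6.939) → (242.219,8.111) → (247.216,11.450) → (250.555,16.447) → (251.727,22.341) (closed)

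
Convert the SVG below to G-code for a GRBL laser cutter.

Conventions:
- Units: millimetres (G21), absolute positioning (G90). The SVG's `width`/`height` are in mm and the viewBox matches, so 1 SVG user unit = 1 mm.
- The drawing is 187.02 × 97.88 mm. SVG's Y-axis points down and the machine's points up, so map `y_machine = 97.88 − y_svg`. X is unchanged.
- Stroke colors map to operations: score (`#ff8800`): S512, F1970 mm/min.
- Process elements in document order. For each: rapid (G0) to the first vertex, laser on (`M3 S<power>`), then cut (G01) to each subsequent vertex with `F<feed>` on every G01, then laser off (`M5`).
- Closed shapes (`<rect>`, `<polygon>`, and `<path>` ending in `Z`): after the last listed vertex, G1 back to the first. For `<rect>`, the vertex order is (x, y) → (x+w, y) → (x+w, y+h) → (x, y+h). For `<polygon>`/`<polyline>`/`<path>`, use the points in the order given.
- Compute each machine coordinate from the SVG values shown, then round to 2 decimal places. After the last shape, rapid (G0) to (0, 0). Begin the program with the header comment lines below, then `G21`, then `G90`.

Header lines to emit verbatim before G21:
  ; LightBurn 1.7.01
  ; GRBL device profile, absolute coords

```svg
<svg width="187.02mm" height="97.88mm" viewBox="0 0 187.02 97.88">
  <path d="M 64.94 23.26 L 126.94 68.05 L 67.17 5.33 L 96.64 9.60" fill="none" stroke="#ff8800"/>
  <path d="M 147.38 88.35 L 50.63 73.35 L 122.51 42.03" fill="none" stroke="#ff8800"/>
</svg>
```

1 u = 1 mm; y_m = 97.88 − y.

[1] `<path>` open polyline, #ff8800→score S512 F1970: (64.94,74.62) → (126.94,29.83) → (67.17,92.55) → (96.64,88.28)

[2] `<path>` open polyline, #ff8800→score S512 F1970: (147.38,9.53) → (50.63,24.53) → (122.51,55.85)

; LightBurn 1.7.01
; GRBL device profile, absolute coords
G21
G90
G0 X64.94 Y74.62
M3 S512
G01 X126.94 Y29.83 F1970
G01 X67.17 Y92.55 F1970
G01 X96.64 Y88.28 F1970
M5
G0 X147.38 Y9.53
M3 S512
G01 X50.63 Y24.53 F1970
G01 X122.51 Y55.85 F1970
M5
G0 X0.00 Y0.00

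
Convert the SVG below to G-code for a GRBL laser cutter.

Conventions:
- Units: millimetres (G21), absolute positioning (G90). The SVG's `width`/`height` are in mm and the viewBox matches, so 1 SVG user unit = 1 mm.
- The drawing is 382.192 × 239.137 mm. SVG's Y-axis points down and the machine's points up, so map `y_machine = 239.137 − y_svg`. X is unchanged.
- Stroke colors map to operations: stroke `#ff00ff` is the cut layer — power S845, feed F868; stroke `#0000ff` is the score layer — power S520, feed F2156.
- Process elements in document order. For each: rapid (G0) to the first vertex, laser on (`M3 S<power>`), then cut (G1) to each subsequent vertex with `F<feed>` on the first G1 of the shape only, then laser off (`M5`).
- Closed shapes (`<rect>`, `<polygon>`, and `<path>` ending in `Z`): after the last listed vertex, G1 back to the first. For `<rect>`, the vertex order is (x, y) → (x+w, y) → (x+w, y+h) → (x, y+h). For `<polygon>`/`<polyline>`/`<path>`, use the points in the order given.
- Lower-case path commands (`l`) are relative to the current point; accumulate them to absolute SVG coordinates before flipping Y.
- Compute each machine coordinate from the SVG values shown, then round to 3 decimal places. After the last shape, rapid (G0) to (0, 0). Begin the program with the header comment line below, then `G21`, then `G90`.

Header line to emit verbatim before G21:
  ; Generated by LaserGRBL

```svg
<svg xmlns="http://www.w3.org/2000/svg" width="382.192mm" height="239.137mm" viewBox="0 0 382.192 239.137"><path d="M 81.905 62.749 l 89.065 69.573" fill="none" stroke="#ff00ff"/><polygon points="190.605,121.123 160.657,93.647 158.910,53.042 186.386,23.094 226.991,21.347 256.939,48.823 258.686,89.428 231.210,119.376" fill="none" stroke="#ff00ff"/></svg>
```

viewBox `0 0 382.192 239.137` with mm width/height → 1 unit = 1 mm. Flip: y_m = 239.137 − y_svg.

**Shape 1** — `<path>` line segment, stroke `#ff00ff` → cut (S845, F868). Machine vertices: (81.905,176.388) → (170.970,106.815). Open path.

**Shape 2** — `<polygon>` regular polygon, stroke `#ff00ff` → cut (S845, F868). Machine vertices: (190.605,118.014) → (160.657,145.490) → (158.910,186.095) → (186.386,216.043) → (226.991,217.790) → (256.939,190.314) → (258.686,149.709) → (231.210,119.761) → (190.605,118.014). Closed: final G1 returns to the first vertex.

; Generated by LaserGRBL
G21
G90
G0 X81.905 Y176.388
M3 S845
G1 X170.970 Y106.815 F868
M5
G0 X190.605 Y118.014
M3 S845
G1 X160.657 Y145.490 F868
G1 X158.910 Y186.095
G1 X186.386 Y216.043
G1 X226.991 Y217.790
G1 X256.939 Y190.314
G1 X258.686 Y149.709
G1 X231.210 Y119.761
G1 X190.605 Y118.014
M5
G0 X0.000 Y0.000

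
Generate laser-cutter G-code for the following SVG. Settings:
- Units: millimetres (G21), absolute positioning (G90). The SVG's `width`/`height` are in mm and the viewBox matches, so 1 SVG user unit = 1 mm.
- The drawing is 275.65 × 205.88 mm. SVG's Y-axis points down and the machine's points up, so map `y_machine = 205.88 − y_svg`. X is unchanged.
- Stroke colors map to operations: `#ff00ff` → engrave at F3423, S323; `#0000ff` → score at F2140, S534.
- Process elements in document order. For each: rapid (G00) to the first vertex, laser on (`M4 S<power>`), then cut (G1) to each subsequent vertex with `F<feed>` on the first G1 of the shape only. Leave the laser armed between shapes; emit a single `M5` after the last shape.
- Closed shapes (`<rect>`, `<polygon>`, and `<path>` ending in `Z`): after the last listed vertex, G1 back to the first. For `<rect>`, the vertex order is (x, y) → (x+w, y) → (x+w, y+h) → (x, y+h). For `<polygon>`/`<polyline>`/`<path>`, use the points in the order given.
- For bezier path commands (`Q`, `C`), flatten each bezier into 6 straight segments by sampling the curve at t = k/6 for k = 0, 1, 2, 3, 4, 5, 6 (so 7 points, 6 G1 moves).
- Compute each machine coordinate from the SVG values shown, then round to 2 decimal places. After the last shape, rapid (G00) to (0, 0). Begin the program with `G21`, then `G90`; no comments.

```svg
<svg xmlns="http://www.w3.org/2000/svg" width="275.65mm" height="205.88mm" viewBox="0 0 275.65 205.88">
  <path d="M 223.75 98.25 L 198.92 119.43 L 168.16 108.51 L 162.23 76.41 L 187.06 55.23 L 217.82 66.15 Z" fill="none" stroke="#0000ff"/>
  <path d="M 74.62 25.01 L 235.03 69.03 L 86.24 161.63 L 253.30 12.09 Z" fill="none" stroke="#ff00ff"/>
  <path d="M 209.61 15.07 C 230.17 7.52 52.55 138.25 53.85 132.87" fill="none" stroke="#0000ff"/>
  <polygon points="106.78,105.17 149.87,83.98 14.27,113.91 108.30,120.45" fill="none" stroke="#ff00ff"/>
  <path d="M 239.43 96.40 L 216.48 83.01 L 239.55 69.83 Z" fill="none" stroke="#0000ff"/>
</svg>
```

viewBox `0 0 275.65 205.88` with mm width/height → 1 unit = 1 mm. Flip: y_m = 205.88 − y_svg.

**Shape 1** — `<path>` regular polygon, stroke `#0000ff` → score (S534, F2140). Machine vertices: (223.75,107.63) → (198.92,86.45) → (168.16,97.37) → (162.23,129.47) → (187.06,150.65) → (217.82,139.73) → (223.75,107.63). Closed: final G1 returns to the first vertex.

**Shape 2** — `<path>` closed polygon, stroke `#ff00ff` → engrave (S323, F3423). Machine vertices: (74.62,180.87) → (235.03,136.85) → (86.24,44.25) → (253.30,193.79) → (74.62,180.87). Closed: final G1 returns to the first vertex.

**Shape 3** — `<path>` cubic bezier, stroke `#0000ff` → score (S534, F2140). Control points (SVG): P0=(209.61,15.07), P1=(230.17,7.52), P2=(52.55,138.25), P3=(53.85,132.87); sampled at t=k/6. Machine vertices: (209.61,190.81) → (205.12,184.33) → (178.08,162.43) → (138.95,132.72) → (98.22,102.84) → (66.36,80.39) → (53.85,73.01). Open path.

**Shape 4** — `<polygon>` closed polygon, stroke `#ff00ff` → engrave (S323, F3423). Machine vertices: (106.78,100.71) → (149.87,121.90) → (14.27,91.97) → (108.30,85.43) → (106.78,100.71). Closed: final G1 returns to the first vertex.

**Shape 5** — `<path>` regular polygon, stroke `#0000ff` → score (S534, F2140). Machine vertices: (239.43,109.48) → (216.48,122.87) → (239.55,136.05) → (239.43,109.48). Closed: final G1 returns to the first vertex.

G21
G90
G00 X223.75 Y107.63
M4 S534
G1 X198.92 Y86.45 F2140
G1 X168.16 Y97.37
G1 X162.23 Y129.47
G1 X187.06 Y150.65
G1 X217.82 Y139.73
G1 X223.75 Y107.63
G00 X74.62 Y180.87
M4 S323
G1 X235.03 Y136.85 F3423
G1 X86.24 Y44.25
G1 X253.30 Y193.79
G1 X74.62 Y180.87
G00 X209.61 Y190.81
M4 S534
G1 X205.12 Y184.33 F2140
G1 X178.08 Y162.43
G1 X138.95 Y132.72
G1 X98.22 Y102.84
G1 X66.36 Y80.39
G1 X53.85 Y73.01
G00 X106.78 Y100.71
M4 S323
G1 X149.87 Y121.90 F3423
G1 X14.27 Y91.97
G1 X108.30 Y85.43
G1 X106.78 Y100.71
G00 X239.43 Y109.48
M4 S534
G1 X216.48 Y122.87 F2140
G1 X239.55 Y136.05
G1 X239.43 Y109.48
M5
G00 X0.00 Y0.00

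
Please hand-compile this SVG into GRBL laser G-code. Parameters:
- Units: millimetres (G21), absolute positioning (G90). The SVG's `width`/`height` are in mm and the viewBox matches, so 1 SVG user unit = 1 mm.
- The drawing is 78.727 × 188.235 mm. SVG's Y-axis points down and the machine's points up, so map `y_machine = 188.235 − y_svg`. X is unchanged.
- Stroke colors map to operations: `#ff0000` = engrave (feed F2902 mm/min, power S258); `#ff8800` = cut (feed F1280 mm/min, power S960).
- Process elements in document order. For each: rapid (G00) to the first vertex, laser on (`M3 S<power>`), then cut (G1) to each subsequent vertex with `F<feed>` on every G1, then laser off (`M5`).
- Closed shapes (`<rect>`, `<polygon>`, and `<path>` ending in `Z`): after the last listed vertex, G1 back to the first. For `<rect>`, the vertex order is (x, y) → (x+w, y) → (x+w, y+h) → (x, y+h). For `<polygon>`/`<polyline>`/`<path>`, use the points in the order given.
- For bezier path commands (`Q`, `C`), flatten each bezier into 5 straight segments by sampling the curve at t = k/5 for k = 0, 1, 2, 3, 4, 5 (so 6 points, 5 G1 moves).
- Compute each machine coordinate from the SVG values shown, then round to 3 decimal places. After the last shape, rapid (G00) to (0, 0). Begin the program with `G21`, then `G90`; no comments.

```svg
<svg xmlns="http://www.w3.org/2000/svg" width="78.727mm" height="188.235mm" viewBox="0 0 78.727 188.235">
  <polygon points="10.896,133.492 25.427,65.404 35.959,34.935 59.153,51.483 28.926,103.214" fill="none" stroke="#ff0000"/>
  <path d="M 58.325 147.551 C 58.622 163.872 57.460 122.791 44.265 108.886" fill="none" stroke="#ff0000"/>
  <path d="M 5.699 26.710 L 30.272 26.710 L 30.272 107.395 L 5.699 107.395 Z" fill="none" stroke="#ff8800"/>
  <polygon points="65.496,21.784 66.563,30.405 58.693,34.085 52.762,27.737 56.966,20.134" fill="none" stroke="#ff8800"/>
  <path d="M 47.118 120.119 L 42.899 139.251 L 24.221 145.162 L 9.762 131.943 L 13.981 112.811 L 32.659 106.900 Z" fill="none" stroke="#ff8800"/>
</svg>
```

Since the viewBox matches the mm dimensions, user units are millimetres directly. The only transform is the Y-flip y_m = 188.235 − y_svg.

Shape 1 is a closed polygon drawn with `<polygon>`. Its stroke #ff0000 means engrave at S258, F2902. After flipping Y the toolpath is (10.896,54.743) → (25.427,122.831) → (35.959,153.300) → (59.153,136.752) → (28.926,85.021) → (10.896,54.743), returning to the start.

Shape 2 is a cubic bezier drawn with `<path>`. Its stroke #ff0000 means engrave at S258, F2902. After flipping Y the toolpath is (58.325,40.684) → (58.244,37.103) → (57.304,43.239) → (55.000,55.032) → (50.823,68.422) → (44.265,79.349).

Shape 3 is a rectangle drawn with `<path>`. Its stroke #ff8800 means cut at S960, F1280. After flipping Y the toolpath is (5.699,161.525) → (30.272,161.525) → (30.272,80.840) → (5.699,80.840) → (5.699,161.525), returning to the start.

Shape 4 is a regular polygon drawn with `<polygon>`. Its stroke #ff8800 means cut at S960, F1280. After flipping Y the toolpath is (65.496,166.451) → (66.563,157.830) → (58.693,154.150) → (52.762,160.498) → (56.966,168.101) → (65.496,166.451), returning to the start.

Shape 5 is a regular polygon drawn with `<path>`. Its stroke #ff8800 means cut at S960, F1280. After flipping Y the toolpath is (47.118,68.116) → (42.899,48.984) → (24.221,43.073) → (9.762,56.292) → (13.981,75.424) → (32.659,81.335) → (47.118,68.116), returning to the start.

G21
G90
G00 X10.896 Y54.743
M3 S258
G1 X25.427 Y122.831 F2902
G1 X35.959 Y153.300 F2902
G1 X59.153 Y136.752 F2902
G1 X28.926 Y85.021 F2902
G1 X10.896 Y54.743 F2902
M5
G00 X58.325 Y40.684
M3 S258
G1 X58.244 Y37.103 F2902
G1 X57.304 Y43.239 F2902
G1 X55.000 Y55.032 F2902
G1 X50.823 Y68.422 F2902
G1 X44.265 Y79.349 F2902
M5
G00 X5.699 Y161.525
M3 S960
G1 X30.272 Y161.525 F1280
G1 X30.272 Y80.840 F1280
G1 X5.699 Y80.840 F1280
G1 X5.699 Y161.525 F1280
M5
G00 X65.496 Y166.451
M3 S960
G1 X66.563 Y157.830 F1280
G1 X58.693 Y154.150 F1280
G1 X52.762 Y160.498 F1280
G1 X56.966 Y168.101 F1280
G1 X65.496 Y166.451 F1280
M5
G00 X47.118 Y68.116
M3 S960
G1 X42.899 Y48.984 F1280
G1 X24.221 Y43.073 F1280
G1 X9.762 Y56.292 F1280
G1 X13.981 Y75.424 F1280
G1 X32.659 Y81.335 F1280
G1 X47.118 Y68.116 F1280
M5
G00 X0.000 Y0.000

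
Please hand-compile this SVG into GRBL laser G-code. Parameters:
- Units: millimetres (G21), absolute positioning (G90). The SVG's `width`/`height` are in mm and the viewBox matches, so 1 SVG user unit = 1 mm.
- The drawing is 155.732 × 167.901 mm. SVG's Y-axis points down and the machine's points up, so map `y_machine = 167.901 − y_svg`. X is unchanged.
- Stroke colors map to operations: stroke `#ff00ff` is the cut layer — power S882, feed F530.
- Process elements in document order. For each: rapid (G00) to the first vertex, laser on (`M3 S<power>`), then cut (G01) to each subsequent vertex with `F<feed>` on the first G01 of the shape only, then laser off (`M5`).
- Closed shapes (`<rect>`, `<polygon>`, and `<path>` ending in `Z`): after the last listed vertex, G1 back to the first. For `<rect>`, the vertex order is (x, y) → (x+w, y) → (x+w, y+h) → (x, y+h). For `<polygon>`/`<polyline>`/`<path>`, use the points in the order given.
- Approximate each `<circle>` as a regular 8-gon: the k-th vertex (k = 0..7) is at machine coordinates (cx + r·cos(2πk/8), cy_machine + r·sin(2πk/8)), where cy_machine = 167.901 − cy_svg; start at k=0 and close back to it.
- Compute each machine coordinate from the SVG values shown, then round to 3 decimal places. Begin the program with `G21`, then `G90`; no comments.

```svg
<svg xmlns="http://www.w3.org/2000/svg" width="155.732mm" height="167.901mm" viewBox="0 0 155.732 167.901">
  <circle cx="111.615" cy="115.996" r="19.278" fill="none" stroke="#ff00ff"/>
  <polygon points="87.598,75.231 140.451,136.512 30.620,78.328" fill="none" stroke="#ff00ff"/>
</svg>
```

Since the viewBox matches the mm dimensions, user units are millimetres directly. The only transform is the Y-flip y_m = 167.901 − y_svg.

Shape 1 is a circle drawn with `<circle>`. Its stroke #ff00ff means cut at S882, F530. After flipping Y the toolpath is (130.893,51.905) → (125.247,65.537) → (111.615,71.183) → (97.983,65.537) → (92.337,51.905) → (97.983,38.273) → (111.615,32.627) → (125.247,38.273) → (130.893,51.905), returning to the start.

Shape 2 is a closed polygon drawn with `<polygon>`. Its stroke #ff00ff means cut at S882, F530. After flipping Y the toolpath is (87.598,92.670) → (140.451,31.389) → (30.620,89.573) → (87.598,92.670), returning to the start.

G21
G90
G00 X130.893 Y51.905
M3 S882
G01 X125.247 Y65.537 F530
G01 X111.615 Y71.183
G01 X97.983 Y65.537
G01 X92.337 Y51.905
G01 X97.983 Y38.273
G01 X111.615 Y32.627
G01 X125.247 Y38.273
G01 X130.893 Y51.905
M5
G00 X87.598 Y92.670
M3 S882
G01 X140.451 Y31.389 F530
G01 X30.620 Y89.573
G01 X87.598 Y92.670
M5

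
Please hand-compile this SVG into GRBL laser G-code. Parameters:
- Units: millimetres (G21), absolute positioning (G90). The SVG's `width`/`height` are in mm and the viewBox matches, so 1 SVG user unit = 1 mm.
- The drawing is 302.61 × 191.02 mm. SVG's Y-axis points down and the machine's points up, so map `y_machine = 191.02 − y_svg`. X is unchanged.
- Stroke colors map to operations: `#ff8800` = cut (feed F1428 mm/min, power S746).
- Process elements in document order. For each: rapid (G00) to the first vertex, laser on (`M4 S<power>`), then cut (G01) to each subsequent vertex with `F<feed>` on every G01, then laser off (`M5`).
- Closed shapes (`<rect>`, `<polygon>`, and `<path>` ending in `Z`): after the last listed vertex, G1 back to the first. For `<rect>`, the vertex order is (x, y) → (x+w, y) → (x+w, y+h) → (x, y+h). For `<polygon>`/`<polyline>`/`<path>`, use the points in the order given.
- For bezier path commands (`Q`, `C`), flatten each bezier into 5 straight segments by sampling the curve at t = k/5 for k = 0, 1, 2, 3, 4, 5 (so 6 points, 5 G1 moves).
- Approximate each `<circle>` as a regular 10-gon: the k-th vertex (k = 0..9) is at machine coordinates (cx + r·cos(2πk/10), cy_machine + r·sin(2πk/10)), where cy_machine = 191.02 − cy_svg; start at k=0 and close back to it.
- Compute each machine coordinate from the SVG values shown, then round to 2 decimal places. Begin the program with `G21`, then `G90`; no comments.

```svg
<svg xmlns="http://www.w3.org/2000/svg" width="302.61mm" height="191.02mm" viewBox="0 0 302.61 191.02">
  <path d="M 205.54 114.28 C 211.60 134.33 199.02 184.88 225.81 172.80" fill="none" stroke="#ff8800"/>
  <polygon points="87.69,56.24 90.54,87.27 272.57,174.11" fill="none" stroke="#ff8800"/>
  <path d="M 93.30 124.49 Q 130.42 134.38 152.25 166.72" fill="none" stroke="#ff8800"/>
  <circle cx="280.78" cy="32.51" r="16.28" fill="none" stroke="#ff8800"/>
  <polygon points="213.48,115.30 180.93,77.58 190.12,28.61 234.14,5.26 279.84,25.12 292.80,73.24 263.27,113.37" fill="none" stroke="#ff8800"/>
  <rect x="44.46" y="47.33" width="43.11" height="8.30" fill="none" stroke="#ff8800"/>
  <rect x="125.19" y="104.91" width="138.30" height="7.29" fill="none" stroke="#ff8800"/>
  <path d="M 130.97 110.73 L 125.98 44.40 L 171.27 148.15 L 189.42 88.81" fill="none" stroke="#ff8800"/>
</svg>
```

G21
G90
G00 X205.54 Y76.74
M4 S746
G01 X207.40 Y61.80 F1428
G01 X207.58 Y44.00 F1428
G01 X208.85 Y27.83 F1428
G01 X214.00 Y17.74 F1428
G01 X225.81 Y18.22 F1428
M5
G00 X87.69 Y134.78
M4 S746
G01 X90.54 Y103.75 F1428
G01 X272.57 Y16.91 F1428
G01 X87.69 Y134.78 F1428
M5
G00 X93.30 Y66.53
M4 S746
G01 X107.54 Y61.68 F1428
G01 X120.55 Y55.03 F1428
G01 X132.34 Y46.58 F1428
G01 X142.91 Y36.34 F1428
G01 X152.25 Y24.30 F1428
M5
G00 X297.06 Y158.51
M4 S746
G01 X293.95 Y168.08 F1428
G01 X285.81 Y173.99 F1428
G01 X275.75 Y173.99 F1428
G01 X267.61 Y168.08 F1428
G01 X264.50 Y158.51 F1428
G01 X267.61 Y148.94 F1428
G01 X275.75 Y143.03 F1428
G01 X285.81 Y143.03 F1428
G01 X293.95 Y148.94 F1428
G01 X297.06 Y158.51 F1428
M5
G00 X213.48 Y75.72
M4 S746
G01 X180.93 Y113.44 F1428
G01 X190.12 Y162.41 F1428
G01 X234.14 Y185.76 F1428
G01 X279.84 Y165.90 F1428
G01 X292.80 Y117.78 F1428
G01 X263.27 Y77.65 F1428
G01 X213.48 Y75.72 F1428
M5
G00 X44.46 Y143.69
M4 S746
G01 X87.57 Y143.69 F1428
G01 X87.57 Y135.39 F1428
G01 X44.46 Y135.39 F1428
G01 X44.46 Y143.69 F1428
M5
G00 X125.19 Y86.11
M4 S746
G01 X263.49 Y86.11 F1428
G01 X263.49 Y78.82 F1428
G01 X125.19 Y78.82 F1428
G01 X125.19 Y86.11 F1428
M5
G00 X130.97 Y80.29
M4 S746
G01 X125.98 Y146.62 F1428
G01 X171.27 Y42.87 F1428
G01 X189.42 Y102.21 F1428
M5

Since the viewBox matches the mm dimensions, user units are millimetres directly. The only transform is the Y-flip y_m = 191.02 − y_svg.

Shape 1 is a cubic bezier drawn with `<path>`. Its stroke #ff8800 means cut at S746, F1428. After flipping Y the toolpath is (205.54,76.74) → (207.40,61.80) → (207.58,44.00) → (208.85,27.83) → (214.00,17.74) → (225.81,18.22).

Shape 2 is a closed polygon drawn with `<polygon>`. Its stroke #ff8800 means cut at S746, F1428. After flipping Y the toolpath is (87.69,134.78) → (90.54,103.75) → (272.57,16.91) → (87.69,134.78), returning to the start.

Shape 3 is a quadratic bezier drawn with `<path>`. Its stroke #ff8800 means cut at S746, F1428. After flipping Y the toolpath is (93.30,66.53) → (107.54,61.68) → (120.55,55.03) → (132.34,46.58) → (142.91,36.34) → (152.25,24.30).

Shape 4 is a circle drawn with `<circle>`. Its stroke #ff8800 means cut at S746, F1428. After flipping Y the toolpath is (297.06,158.51) → (293.95,168.08) → (285.81,173.99) → (275.75,173.99) → (267.61,168.08) → (264.50,158.51) → (267.61,148.94) → (275.75,143.03) → (285.81,143.03) → (293.95,148.94) → (297.06,158.51), returning to the start.

Shape 5 is a regular polygon drawn with `<polygon>`. Its stroke #ff8800 means cut at S746, F1428. After flipping Y the toolpath is (213.48,75.72) → (180.93,113.44) → (190.12,162.41) → (234.14,185.76) → (279.84,165.90) → (292.80,117.78) → (263.27,77.65) → (213.48,75.72), returning to the start.

Shape 6 is a rectangle drawn with `<rect>`. Its stroke #ff8800 means cut at S746, F1428. After flipping Y the toolpath is (44.46,143.69) → (87.57,143.69) → (87.57,135.39) → (44.46,135.39) → (44.46,143.69), returning to the start.

Shape 7 is a rectangle drawn with `<rect>`. Its stroke #ff8800 means cut at S746, F1428. After flipping Y the toolpath is (125.19,86.11) → (263.49,86.11) → (263.49,78.82) → (125.19,78.82) → (125.19,86.11), returning to the start.

Shape 8 is a open polyline drawn with `<path>`. Its stroke #ff8800 means cut at S746, F1428. After flipping Y the toolpath is (130.97,80.29) → (125.98,146.62) → (171.27,42.87) → (189.42,102.21).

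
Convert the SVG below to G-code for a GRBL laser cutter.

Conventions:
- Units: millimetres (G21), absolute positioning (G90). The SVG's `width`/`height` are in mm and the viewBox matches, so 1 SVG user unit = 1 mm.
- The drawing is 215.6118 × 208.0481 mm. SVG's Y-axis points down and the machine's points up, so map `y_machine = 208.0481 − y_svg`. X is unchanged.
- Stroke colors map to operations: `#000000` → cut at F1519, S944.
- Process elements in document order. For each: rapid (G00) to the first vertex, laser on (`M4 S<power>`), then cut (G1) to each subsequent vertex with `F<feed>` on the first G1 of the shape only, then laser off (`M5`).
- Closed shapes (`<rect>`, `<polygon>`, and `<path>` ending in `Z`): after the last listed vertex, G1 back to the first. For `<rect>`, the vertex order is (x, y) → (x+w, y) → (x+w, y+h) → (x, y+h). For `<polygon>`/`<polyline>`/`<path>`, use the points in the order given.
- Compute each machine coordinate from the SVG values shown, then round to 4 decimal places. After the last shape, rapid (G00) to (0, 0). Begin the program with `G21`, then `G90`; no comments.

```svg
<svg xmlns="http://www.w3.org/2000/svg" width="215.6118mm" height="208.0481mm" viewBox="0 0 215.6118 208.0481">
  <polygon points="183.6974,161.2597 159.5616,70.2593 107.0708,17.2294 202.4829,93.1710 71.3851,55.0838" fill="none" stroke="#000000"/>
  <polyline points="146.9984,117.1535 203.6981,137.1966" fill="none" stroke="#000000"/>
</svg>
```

G21
G90
G00 X183.6974 Y46.7884
M4 S944
G1 X159.5616 Y137.7888 F1519
G1 X107.0708 Y190.8187
G1 X202.4829 Y114.8771
G1 X71.3851 Y152.9643
G1 X183.6974 Y46.7884
M5
G00 X146.9984 Y90.8946
M4 S944
G1 X203.6981 Y70.8515 F1519
M5
G00 X0.0000 Y0.0000

Since the viewBox matches the mm dimensions, user units are millimetres directly. The only transform is the Y-flip y_m = 208.0481 − y_svg.

Shape 1 is a closed polygon drawn with `<polygon>`. Its stroke #000000 means cut at S944, F1519. After flipping Y the toolpath is (183.6974,46.7884) → (159.5616,137.7888) → (107.0708,190.8187) → (202.4829,114.8771) → (71.3851,152.9643) → (183.6974,46.7884), returning to the start.

Shape 2 is a line segment drawn with `<polyline>`. Its stroke #000000 means cut at S944, F1519. After flipping Y the toolpath is (146.9984,90.8946) → (203.6981,70.8515).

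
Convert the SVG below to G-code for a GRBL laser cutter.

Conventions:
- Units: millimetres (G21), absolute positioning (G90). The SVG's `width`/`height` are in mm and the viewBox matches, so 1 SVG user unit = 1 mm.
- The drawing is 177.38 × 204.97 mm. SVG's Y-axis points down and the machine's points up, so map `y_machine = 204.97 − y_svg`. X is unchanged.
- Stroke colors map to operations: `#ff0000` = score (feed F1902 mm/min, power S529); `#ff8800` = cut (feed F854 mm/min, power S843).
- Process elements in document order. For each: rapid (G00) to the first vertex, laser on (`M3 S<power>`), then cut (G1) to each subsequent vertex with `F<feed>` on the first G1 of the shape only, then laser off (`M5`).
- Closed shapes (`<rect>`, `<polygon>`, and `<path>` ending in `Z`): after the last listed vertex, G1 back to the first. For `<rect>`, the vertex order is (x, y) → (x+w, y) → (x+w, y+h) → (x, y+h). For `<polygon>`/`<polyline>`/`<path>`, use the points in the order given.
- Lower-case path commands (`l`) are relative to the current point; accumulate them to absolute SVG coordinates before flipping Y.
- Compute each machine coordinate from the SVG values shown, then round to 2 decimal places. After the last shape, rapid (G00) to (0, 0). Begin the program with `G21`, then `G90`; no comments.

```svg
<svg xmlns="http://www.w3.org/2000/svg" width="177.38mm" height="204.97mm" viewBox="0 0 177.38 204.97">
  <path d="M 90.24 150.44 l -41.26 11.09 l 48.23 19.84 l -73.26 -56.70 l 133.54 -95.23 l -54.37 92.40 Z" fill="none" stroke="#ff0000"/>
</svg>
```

G21
G90
G00 X90.24 Y54.53
M3 S529
G1 X48.98 Y43.44 F1902
G1 X97.21 Y23.60
G1 X23.95 Y80.30
G1 X157.49 Y175.53
G1 X103.12 Y83.13
G1 X90.24 Y54.53
M5
G00 X0.00 Y0.00

Since the viewBox matches the mm dimensions, user units are millimetres directly. The only transform is the Y-flip y_m = 204.97 − y_svg.

Shape 1 is a closed polygon drawn with `<path>`. Its stroke #ff0000 means score at S529, F1902. After flipping Y the toolpath is (90.24,54.53) → (48.98,43.44) → (97.21,23.60) → (23.95,80.30) → (157.49,175.53) → (103.12,83.13) → (90.24,54.53), returning to the start.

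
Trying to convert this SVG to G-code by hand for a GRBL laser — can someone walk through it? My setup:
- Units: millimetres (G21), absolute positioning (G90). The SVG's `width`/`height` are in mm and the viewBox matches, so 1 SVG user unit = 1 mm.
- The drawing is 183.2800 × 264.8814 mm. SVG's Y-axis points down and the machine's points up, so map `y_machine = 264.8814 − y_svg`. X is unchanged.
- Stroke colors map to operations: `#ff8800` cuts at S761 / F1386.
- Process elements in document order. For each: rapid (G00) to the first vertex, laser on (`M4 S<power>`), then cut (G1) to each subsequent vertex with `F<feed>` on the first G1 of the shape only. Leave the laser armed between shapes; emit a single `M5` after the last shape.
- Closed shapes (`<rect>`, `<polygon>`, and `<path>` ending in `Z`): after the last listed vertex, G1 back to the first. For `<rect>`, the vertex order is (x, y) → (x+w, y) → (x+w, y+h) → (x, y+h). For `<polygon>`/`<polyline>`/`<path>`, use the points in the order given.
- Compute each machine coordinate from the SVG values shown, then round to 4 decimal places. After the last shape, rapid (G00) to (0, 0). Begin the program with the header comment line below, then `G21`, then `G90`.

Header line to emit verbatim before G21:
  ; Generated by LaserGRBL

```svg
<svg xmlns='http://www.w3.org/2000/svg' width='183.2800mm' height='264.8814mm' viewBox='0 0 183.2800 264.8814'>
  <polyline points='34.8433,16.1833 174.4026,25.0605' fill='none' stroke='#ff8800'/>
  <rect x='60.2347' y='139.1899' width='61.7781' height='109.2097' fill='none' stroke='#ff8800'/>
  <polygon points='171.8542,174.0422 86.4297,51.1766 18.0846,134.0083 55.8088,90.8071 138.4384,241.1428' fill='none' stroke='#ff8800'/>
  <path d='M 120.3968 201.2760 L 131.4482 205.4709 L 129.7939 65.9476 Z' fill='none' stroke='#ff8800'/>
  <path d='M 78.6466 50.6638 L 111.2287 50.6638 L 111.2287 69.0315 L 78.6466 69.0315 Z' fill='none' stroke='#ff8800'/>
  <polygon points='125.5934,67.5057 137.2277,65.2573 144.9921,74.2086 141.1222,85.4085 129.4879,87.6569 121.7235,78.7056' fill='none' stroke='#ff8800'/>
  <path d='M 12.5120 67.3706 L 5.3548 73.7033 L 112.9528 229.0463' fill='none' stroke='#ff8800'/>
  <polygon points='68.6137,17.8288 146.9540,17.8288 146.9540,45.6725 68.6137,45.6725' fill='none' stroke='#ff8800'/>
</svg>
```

1 u = 1 mm; y_m = 264.8814 − y.

[1] `<polyline>` line segment, #ff8800→cut S761 F1386: (34.8433,248.6981) → (174.4026,239.8209)

[2] `<rect>` rectangle, #ff8800→cut S761 F1386: (60.2347,125.6915) → (122.0128,125.6915) → (122.0128,16.4818) → (60.2347,16.4818) → (60.2347,125.6915) (closed)

[3] `<polygon>` closed polygon, #ff8800→cut S761 F1386: (171.8542,90.8392) → (86.4297,213.7048) → (18.0846,130.8731) → (55.8088,174.0743) → (138.4384,23.7386) → (171.8542,90.8392) (closed)

[4] `<path>` closed polygon, #ff8800→cut S761 F1386: (120.3968,63.6054) → (131.4482,59.4105) → (129.7939,198.9338) → (120.3968,63.6054) (closed)

[5] `<path>` rectangle, #ff8800→cut S761 F1386: (78.6466,214.2176) → (111.2287,214.2176) → (111.2287,195.8499) → (78.6466,195.8499) → (78.6466,214.2176) (closed)

[6] `<polygon>` regular polygon, #ff8800→cut S761 F1386: (125.5934,197.3757) → (137.2277,199.6241) → (144.9921,190.6728) → (141.1222,179.4729) → (129.4879,177.2245) → (121.7235,186.1758) → (125.5934,197.3757) (closed)

[7] `<path>` open polyline, #ff8800→cut S761 F1386: (12.5120,197.5108) → (5.3548,191.1781) → (112.9528,35.8351)

[8] `<polygon>` rectangle, #ff8800→cut S761 F1386: (68.6137,247.0526) → (146.9540,247.0526) → (146.9540,219.2089) → (68.6137,219.2089) → (68.6137,247.0526) (closed)

; Generated by LaserGRBL
G21
G90
G00 X34.8433 Y248.6981
M4 S761
G1 X174.4026 Y239.8209 F1386
G00 X60.2347 Y125.6915
M4 S761
G1 X122.0128 Y125.6915 F1386
G1 X122.0128 Y16.4818
G1 X60.2347 Y16.4818
G1 X60.2347 Y125.6915
G00 X171.8542 Y90.8392
M4 S761
G1 X86.4297 Y213.7048 F1386
G1 X18.0846 Y130.8731
G1 X55.8088 Y174.0743
G1 X138.4384 Y23.7386
G1 X171.8542 Y90.8392
G00 X120.3968 Y63.6054
M4 S761
G1 X131.4482 Y59.4105 F1386
G1 X129.7939 Y198.9338
G1 X120.3968 Y63.6054
G00 X78.6466 Y214.2176
M4 S761
G1 X111.2287 Y214.2176 F1386
G1 X111.2287 Y195.8499
G1 X78.6466 Y195.8499
G1 X78.6466 Y214.2176
G00 X125.5934 Y197.3757
M4 S761
G1 X137.2277 Y199.6241 F1386
G1 X144.9921 Y190.6728
G1 X141.1222 Y179.4729
G1 X129.4879 Y177.2245
G1 X121.7235 Y186.1758
G1 X125.5934 Y197.3757
G00 X12.5120 Y197.5108
M4 S761
G1 X5.3548 Y191.1781 F1386
G1 X112.9528 Y35.8351
G00 X68.6137 Y247.0526
M4 S761
G1 X146.9540 Y247.0526 F1386
G1 X146.9540 Y219.2089
G1 X68.6137 Y219.2089
G1 X68.6137 Y247.0526
M5
G00 X0.0000 Y0.0000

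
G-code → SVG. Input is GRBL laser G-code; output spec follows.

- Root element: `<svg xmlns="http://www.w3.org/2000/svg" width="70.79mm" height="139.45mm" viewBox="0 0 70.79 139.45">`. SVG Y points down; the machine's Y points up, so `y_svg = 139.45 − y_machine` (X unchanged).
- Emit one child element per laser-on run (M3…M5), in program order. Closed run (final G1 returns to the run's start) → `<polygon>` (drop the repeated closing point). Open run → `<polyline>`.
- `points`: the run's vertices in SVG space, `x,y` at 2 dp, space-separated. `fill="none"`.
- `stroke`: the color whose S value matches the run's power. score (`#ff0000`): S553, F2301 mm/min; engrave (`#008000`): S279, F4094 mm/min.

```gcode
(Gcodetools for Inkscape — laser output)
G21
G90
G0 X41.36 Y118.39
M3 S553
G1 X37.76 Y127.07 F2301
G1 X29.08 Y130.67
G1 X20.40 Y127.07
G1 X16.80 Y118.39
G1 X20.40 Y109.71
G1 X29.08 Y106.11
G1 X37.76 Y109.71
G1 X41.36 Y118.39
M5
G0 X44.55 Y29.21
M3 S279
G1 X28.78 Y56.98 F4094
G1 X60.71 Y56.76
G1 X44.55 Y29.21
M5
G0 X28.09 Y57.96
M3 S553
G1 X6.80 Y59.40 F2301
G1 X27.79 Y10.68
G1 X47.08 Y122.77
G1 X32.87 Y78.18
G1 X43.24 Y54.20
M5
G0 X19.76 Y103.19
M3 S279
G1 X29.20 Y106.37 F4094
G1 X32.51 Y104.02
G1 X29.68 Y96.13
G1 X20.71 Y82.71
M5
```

Machine Y-up, SVG Y-down with viewBox height 139.45, so y_svg = 139.45 − y_machine; X carries over.

Run 1: power S553 maps to stroke `#ff0000` (score). The run returns to its start, so emit a `<polygon>` with points (Y-flipped): 41.36,21.06 37.76,12.38 29.08,8.78 20.40,12.38 16.80,21.06 20.40,29.74 29.08,33.34 37.76,29.74.

Run 2: S279 ⇒ engrave layer `#008000`. The run returns to its start, so emit a `<polygon>` with points (Y-flipped): 44.55,110.24 28.78,82.47 60.71,82.69.

Run 3: S553 ⇒ score layer `#ff0000`. The run is open, so emit a `<polyline>` with points (Y-flipped): 28.09,81.49 6.80,80.05 27.79,128.77 47.08,16.68 32.87,61.27 43.24,85.25.

Run 4: S279 ⇒ engrave layer `#008000`. The run is open, so emit a `<polyline>` with points (Y-flipped): 19.76,36.26 29.20,33.08 32.51,35.43 29.68,43.32 20.71,56.74.

<svg xmlns="http://www.w3.org/2000/svg" width="70.79mm" height="139.45mm" viewBox="0 0 70.79 139.45">
  <polygon points="41.36,21.06 37.76,12.38 29.08,8.78 20.40,12.38 16.80,21.06 20.40,29.74 29.08,33.34 37.76,29.74" fill="none" stroke="#ff0000"/>
  <polygon points="44.55,110.24 28.78,82.47 60.71,82.69" fill="none" stroke="#008000"/>
  <polyline points="28.09,81.49 6.80,80.05 27.79,128.77 47.08,16.68 32.87,61.27 43.24,85.25" fill="none" stroke="#ff0000"/>
  <polyline points="19.76,36.26 29.20,33.08 32.51,35.43 29.68,43.32 20.71,56.74" fill="none" stroke="#008000"/>
</svg>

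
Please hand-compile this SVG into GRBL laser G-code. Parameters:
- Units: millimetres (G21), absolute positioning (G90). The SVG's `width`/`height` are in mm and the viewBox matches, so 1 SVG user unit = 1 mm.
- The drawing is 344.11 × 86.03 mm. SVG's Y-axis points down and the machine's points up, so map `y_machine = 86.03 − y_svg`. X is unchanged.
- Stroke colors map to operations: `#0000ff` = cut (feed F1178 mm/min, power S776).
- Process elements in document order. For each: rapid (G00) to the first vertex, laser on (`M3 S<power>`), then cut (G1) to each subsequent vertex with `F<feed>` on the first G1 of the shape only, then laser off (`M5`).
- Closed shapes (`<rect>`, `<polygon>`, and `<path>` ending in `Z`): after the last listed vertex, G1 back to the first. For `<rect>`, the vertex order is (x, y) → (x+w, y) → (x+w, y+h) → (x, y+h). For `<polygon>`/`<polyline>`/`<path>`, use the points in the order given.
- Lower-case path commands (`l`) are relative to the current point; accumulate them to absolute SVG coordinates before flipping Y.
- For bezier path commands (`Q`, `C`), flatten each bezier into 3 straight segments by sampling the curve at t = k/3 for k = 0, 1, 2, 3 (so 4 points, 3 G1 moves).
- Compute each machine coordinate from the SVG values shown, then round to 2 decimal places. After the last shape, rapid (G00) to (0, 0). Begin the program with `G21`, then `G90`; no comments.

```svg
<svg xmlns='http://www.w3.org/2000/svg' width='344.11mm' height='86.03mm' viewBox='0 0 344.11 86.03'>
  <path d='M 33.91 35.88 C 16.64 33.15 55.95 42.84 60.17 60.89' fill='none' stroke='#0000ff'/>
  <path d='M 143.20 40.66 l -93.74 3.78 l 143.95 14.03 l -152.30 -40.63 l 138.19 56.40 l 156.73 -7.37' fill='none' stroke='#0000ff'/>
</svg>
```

1 u = 1 mm; y_m = 86.03 − y.

[1] `<path>` cubic bezier, #0000ff→cut S776 F1178: (33.91,50.15) → (32.10,48.89) → (47.65,40.25) → (60.17,25.14)

[2] `<path>` open polyline, #0000ff→cut S776 F1178: (143.20,45.37) → (49.46,41.59) → (193.41,27.56) → (41.11,68.19) → (179.30,11.79) → (336.03,19.16)

G21
G90
G00 X33.91 Y50.15
M3 S776
G1 X32.10 Y48.89 F1178
G1 X47.65 Y40.25
G1 X60.17 Y25.14
M5
G00 X143.20 Y45.37
M3 S776
G1 X49.46 Y41.59 F1178
G1 X193.41 Y27.56
G1 X41.11 Y68.19
G1 X179.30 Y11.79
G1 X336.03 Y19.16
M5
G00 X0.00 Y0.00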